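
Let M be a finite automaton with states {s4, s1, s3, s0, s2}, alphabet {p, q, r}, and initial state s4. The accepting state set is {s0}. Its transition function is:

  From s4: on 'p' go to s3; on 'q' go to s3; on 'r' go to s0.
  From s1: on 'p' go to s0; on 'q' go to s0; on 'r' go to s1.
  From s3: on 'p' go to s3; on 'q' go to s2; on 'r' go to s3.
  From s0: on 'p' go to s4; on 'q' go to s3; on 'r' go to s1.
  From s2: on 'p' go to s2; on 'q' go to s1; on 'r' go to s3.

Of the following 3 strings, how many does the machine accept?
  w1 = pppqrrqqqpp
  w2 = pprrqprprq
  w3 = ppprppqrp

w1: Trace: s4 -p-> s3 -p-> s3 -p-> s3 -q-> s2 -r-> s3 -r-> s3 -q-> s2 -q-> s1 -q-> s0 -p-> s4 -p-> s3  → end s3, rejected
w2: Trace: s4 -p-> s3 -p-> s3 -r-> s3 -r-> s3 -q-> s2 -p-> s2 -r-> s3 -p-> s3 -r-> s3 -q-> s2  → end s2, rejected
w3: Trace: s4 -p-> s3 -p-> s3 -p-> s3 -r-> s3 -p-> s3 -p-> s3 -q-> s2 -r-> s3 -p-> s3  → end s3, rejected

0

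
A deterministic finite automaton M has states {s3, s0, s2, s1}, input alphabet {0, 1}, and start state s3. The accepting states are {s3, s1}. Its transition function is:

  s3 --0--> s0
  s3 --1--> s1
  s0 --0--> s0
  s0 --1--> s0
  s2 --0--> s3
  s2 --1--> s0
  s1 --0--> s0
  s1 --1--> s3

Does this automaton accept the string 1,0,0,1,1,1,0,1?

No

start at s3
read '1': s3 → s1
read '0': s1 → s0
read '0': s0 → s0
read '1': s0 → s0
read '1': s0 → s0
read '1': s0 → s0
read '0': s0 → s0
read '1': s0 → s0
End state s0 is not accepting.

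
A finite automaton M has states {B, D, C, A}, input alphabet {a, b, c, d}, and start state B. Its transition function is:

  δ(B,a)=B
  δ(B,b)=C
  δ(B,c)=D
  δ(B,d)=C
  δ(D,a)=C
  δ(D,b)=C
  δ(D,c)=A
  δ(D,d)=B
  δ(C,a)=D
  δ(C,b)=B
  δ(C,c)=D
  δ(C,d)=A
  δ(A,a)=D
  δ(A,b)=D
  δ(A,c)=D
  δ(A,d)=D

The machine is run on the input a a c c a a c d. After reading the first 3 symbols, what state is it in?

D

Trace: B -a-> B -a-> B -c-> D
After 3 symbols: D.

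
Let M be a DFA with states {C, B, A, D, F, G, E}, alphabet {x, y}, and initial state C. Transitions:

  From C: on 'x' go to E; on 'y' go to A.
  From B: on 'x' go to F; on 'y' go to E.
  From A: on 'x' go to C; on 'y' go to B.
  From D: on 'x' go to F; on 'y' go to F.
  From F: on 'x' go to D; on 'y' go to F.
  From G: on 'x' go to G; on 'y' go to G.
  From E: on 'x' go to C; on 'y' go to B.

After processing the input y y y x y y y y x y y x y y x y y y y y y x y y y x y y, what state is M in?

F

Trace: C -y-> A -y-> B -y-> E -x-> C -y-> A -y-> B -y-> E -y-> B -x-> F -y-> F -y-> F -x-> D -y-> F -y-> F -x-> D -y-> F -y-> F -y-> F -y-> F -y-> F -y-> F -x-> D -y-> F -y-> F -y-> F -x-> D -y-> F -y-> F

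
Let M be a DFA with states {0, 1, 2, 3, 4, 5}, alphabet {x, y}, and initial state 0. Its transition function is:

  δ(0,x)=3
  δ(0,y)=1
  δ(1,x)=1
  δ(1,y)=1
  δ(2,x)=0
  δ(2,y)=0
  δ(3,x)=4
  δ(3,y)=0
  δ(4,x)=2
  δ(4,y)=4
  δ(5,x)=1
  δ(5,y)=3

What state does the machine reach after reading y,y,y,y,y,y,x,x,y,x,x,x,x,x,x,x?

1

start at 0
read 'y': 0 → 1
read 'y': 1 → 1
read 'y': 1 → 1
read 'y': 1 → 1
read 'y': 1 → 1
read 'y': 1 → 1
read 'x': 1 → 1
read 'x': 1 → 1
read 'y': 1 → 1
read 'x': 1 → 1
read 'x': 1 → 1
read 'x': 1 → 1
read 'x': 1 → 1
read 'x': 1 → 1
read 'x': 1 → 1
read 'x': 1 → 1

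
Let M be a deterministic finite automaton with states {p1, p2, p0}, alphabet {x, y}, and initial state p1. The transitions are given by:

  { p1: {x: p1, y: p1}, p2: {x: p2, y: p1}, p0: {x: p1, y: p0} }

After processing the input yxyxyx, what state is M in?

p1

Trace: p1 -y-> p1 -x-> p1 -y-> p1 -x-> p1 -y-> p1 -x-> p1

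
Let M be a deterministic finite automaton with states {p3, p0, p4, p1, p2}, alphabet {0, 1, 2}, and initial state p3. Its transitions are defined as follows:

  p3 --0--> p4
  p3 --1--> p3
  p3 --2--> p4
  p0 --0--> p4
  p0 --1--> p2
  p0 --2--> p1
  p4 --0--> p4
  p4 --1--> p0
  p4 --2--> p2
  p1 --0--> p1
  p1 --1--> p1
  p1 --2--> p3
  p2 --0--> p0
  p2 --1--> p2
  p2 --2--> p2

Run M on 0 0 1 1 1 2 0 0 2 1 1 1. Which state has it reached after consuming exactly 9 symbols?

p3 → p4 → p4 → p0 → p2 → p2 → p2 → p0 → p4 → p2
After 9 symbols: p2.

p2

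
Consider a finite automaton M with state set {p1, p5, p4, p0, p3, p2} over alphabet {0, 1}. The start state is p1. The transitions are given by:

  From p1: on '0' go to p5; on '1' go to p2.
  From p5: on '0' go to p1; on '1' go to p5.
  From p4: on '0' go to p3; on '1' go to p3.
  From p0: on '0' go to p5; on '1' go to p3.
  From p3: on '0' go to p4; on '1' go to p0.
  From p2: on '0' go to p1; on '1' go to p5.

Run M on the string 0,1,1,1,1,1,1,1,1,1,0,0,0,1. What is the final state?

p2

p1 → p5 → p5 → p5 → p5 → p5 → p5 → p5 → p5 → p5 → p5 → p1 → p5 → p1 → p2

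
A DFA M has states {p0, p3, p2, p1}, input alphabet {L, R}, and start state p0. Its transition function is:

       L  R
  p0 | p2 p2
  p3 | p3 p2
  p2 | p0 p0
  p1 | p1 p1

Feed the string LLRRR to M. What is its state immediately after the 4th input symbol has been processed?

p0

Trace: p0 -L-> p2 -L-> p0 -R-> p2 -R-> p0
After 4 symbols: p0.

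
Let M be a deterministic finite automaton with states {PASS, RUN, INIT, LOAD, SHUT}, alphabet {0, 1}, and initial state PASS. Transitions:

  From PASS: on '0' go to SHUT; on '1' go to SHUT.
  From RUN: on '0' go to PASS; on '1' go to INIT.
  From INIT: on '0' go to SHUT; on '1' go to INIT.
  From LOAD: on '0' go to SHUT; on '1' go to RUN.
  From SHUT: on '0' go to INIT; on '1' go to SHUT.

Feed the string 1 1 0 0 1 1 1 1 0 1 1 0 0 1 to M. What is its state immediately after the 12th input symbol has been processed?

PASS → SHUT → SHUT → INIT → SHUT → SHUT → SHUT → SHUT → SHUT → INIT → INIT → INIT → SHUT
After 12 symbols: SHUT.

SHUT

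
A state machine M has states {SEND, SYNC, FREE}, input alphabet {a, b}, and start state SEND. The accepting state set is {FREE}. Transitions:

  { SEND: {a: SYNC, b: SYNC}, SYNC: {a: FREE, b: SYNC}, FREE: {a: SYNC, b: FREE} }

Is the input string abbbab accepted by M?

start at SEND
read 'a': SEND → SYNC
read 'b': SYNC → SYNC
read 'b': SYNC → SYNC
read 'b': SYNC → SYNC
read 'a': SYNC → FREE
read 'b': FREE → FREE
End state FREE is accepting.

Yes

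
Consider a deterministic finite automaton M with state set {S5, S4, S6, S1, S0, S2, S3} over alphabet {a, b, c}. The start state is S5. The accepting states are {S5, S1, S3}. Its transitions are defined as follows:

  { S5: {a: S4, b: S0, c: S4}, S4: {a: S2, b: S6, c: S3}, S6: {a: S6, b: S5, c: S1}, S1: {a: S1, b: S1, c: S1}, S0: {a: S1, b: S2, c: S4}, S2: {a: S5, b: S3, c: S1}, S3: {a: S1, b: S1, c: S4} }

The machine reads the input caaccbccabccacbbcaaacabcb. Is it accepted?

Yes

start at S5
read 'c': S5 → S4
read 'a': S4 → S2
read 'a': S2 → S5
read 'c': S5 → S4
read 'c': S4 → S3
read 'b': S3 → S1
read 'c': S1 → S1
read 'c': S1 → S1
read 'a': S1 → S1
read 'b': S1 → S1
read 'c': S1 → S1
read 'c': S1 → S1
read 'a': S1 → S1
read 'c': S1 → S1
read 'b': S1 → S1
read 'b': S1 → S1
read 'c': S1 → S1
read 'a': S1 → S1
read 'a': S1 → S1
read 'a': S1 → S1
read 'c': S1 → S1
read 'a': S1 → S1
read 'b': S1 → S1
read 'c': S1 → S1
read 'b': S1 → S1
End state S1 is accepting.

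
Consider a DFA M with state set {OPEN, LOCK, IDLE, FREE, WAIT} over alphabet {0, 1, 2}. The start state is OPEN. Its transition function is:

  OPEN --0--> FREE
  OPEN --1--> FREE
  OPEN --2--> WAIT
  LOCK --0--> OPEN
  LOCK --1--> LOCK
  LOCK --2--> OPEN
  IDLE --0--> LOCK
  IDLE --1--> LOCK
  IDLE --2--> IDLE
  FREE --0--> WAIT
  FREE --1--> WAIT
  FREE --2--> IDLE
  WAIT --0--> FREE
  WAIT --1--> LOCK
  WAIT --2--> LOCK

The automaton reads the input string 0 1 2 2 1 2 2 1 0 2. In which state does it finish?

WAIT

OPEN → FREE → WAIT → LOCK → OPEN → FREE → IDLE → IDLE → LOCK → OPEN → WAIT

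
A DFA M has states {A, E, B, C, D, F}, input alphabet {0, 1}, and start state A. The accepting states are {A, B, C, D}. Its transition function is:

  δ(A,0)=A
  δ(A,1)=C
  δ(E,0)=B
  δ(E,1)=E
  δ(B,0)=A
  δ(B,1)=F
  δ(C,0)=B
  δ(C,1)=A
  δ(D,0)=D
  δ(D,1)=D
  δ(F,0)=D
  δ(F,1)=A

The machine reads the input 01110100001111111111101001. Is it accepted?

Trace: A -0-> A -1-> C -1-> A -1-> C -0-> B -1-> F -0-> D -0-> D -0-> D -0-> D -1-> D -1-> D -1-> D -1-> D -1-> D -1-> D -1-> D -1-> D -1-> D -1-> D -1-> D -0-> D -1-> D -0-> D -0-> D -1-> D
End state D is accepting.

Yes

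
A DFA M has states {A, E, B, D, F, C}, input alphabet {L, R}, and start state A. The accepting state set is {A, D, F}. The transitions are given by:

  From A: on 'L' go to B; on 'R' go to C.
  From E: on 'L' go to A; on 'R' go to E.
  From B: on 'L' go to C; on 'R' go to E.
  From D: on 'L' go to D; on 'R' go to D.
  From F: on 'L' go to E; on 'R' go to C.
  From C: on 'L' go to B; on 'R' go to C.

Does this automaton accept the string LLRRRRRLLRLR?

Trace: A -L-> B -L-> C -R-> C -R-> C -R-> C -R-> C -R-> C -L-> B -L-> C -R-> C -L-> B -R-> E
End state E is not accepting.

No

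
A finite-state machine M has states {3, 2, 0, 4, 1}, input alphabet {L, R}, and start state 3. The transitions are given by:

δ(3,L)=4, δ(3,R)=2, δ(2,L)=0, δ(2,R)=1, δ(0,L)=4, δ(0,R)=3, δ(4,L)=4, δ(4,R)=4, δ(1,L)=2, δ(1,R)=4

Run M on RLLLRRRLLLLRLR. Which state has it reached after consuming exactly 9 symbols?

Trace: 3 -R-> 2 -L-> 0 -L-> 4 -L-> 4 -R-> 4 -R-> 4 -R-> 4 -L-> 4 -L-> 4
After 9 symbols: 4.

4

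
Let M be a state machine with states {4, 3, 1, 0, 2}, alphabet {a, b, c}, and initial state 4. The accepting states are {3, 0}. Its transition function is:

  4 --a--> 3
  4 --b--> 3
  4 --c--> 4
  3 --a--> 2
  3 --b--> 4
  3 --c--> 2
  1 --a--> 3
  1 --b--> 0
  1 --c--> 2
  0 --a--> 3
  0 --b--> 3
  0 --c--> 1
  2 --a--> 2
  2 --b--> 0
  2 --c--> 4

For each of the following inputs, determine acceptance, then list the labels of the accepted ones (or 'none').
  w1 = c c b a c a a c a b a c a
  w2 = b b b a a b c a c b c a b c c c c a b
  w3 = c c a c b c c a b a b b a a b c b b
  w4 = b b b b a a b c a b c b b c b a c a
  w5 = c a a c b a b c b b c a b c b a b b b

w3, w4

w1: 4 → 4 → 4 → 3 → 2 → 4 → 3 → 2 → 4 → 3 → 4 → 3 → 2 → 2  → end 2, rejected
w2: 4 → 3 → 4 → 3 → 2 → 2 → 0 → 1 → 3 → 2 → 0 → 1 → 3 → 4 → 4 → 4 → 4 → 4 → 3 → 4  → end 4, rejected
w3: 4 → 4 → 4 → 3 → 2 → 0 → 1 → 2 → 2 → 0 → 3 → 4 → 3 → 2 → 2 → 0 → 1 → 0 → 3  → end 3, accepted
w4: 4 → 3 → 4 → 3 → 4 → 3 → 2 → 0 → 1 → 3 → 4 → 4 → 3 → 4 → 4 → 3 → 2 → 4 → 3  → end 3, accepted
w5: 4 → 4 → 3 → 2 → 4 → 3 → 2 → 0 → 1 → 0 → 3 → 2 → 2 → 0 → 1 → 0 → 3 → 4 → 3 → 4  → end 4, rejected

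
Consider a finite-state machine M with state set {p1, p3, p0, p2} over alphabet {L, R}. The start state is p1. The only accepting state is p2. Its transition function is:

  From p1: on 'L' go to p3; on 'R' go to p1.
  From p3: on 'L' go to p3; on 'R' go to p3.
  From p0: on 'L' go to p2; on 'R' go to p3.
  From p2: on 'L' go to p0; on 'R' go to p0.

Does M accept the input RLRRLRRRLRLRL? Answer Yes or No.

p1 → p1 → p3 → p3 → p3 → p3 → p3 → p3 → p3 → p3 → p3 → p3 → p3 → p3
End state p3 is not accepting.

No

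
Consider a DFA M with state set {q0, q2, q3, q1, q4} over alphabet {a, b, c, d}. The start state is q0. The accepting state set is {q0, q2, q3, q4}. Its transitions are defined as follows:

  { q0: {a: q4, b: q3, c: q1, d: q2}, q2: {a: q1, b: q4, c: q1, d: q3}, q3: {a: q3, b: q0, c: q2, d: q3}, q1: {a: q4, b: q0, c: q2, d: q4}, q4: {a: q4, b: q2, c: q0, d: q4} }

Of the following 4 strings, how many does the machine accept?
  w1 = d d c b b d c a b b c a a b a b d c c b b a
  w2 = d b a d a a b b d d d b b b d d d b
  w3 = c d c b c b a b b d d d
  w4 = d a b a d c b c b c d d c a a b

w1:
  start at q0
  read 'd': q0 → q2
  read 'd': q2 → q3
  read 'c': q3 → q2
  read 'b': q2 → q4
  read 'b': q4 → q2
  read 'd': q2 → q3
  read 'c': q3 → q2
  read 'a': q2 → q1
  read 'b': q1 → q0
  read 'b': q0 → q3
  read 'c': q3 → q2
  read 'a': q2 → q1
  read 'a': q1 → q4
  read 'b': q4 → q2
  read 'a': q2 → q1
  read 'b': q1 → q0
  read 'd': q0 → q2
  read 'c': q2 → q1
  read 'c': q1 → q2
  read 'b': q2 → q4
  read 'b': q4 → q2
  read 'a': q2 → q1
  end q1, rejected
w2:
  start at q0
  read 'd': q0 → q2
  read 'b': q2 → q4
  read 'a': q4 → q4
  read 'd': q4 → q4
  read 'a': q4 → q4
  read 'a': q4 → q4
  read 'b': q4 → q2
  read 'b': q2 → q4
  read 'd': q4 → q4
  read 'd': q4 → q4
  read 'd': q4 → q4
  read 'b': q4 → q2
  read 'b': q2 → q4
  read 'b': q4 → q2
  read 'd': q2 → q3
  read 'd': q3 → q3
  read 'd': q3 → q3
  read 'b': q3 → q0
  end q0, accepted
w3:
  start at q0
  read 'c': q0 → q1
  read 'd': q1 → q4
  read 'c': q4 → q0
  read 'b': q0 → q3
  read 'c': q3 → q2
  read 'b': q2 → q4
  read 'a': q4 → q4
  read 'b': q4 → q2
  read 'b': q2 → q4
  read 'd': q4 → q4
  read 'd': q4 → q4
  read 'd': q4 → q4
  end q4, accepted
w4:
  start at q0
  read 'd': q0 → q2
  read 'a': q2 → q1
  read 'b': q1 → q0
  read 'a': q0 → q4
  read 'd': q4 → q4
  read 'c': q4 → q0
  read 'b': q0 → q3
  read 'c': q3 → q2
  read 'b': q2 → q4
  read 'c': q4 → q0
  read 'd': q0 → q2
  read 'd': q2 → q3
  read 'c': q3 → q2
  read 'a': q2 → q1
  read 'a': q1 → q4
  read 'b': q4 → q2
  end q2, accepted

3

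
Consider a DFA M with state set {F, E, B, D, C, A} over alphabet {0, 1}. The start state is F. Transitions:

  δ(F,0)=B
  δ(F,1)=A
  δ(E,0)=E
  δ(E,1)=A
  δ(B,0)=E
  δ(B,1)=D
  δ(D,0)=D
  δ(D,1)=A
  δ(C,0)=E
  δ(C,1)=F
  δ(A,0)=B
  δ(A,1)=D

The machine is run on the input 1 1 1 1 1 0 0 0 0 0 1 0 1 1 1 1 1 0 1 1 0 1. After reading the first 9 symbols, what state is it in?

Trace: F -1-> A -1-> D -1-> A -1-> D -1-> A -0-> B -0-> E -0-> E -0-> E
After 9 symbols: E.

E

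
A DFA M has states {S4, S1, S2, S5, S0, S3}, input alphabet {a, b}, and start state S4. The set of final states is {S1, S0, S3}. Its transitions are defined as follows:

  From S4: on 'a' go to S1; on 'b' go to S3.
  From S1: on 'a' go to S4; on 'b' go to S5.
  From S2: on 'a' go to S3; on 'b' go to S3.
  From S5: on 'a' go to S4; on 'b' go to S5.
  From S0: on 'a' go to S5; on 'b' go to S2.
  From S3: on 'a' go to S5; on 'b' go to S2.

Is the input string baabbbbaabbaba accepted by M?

No

start at S4
read 'b': S4 → S3
read 'a': S3 → S5
read 'a': S5 → S4
read 'b': S4 → S3
read 'b': S3 → S2
read 'b': S2 → S3
read 'b': S3 → S2
read 'a': S2 → S3
read 'a': S3 → S5
read 'b': S5 → S5
read 'b': S5 → S5
read 'a': S5 → S4
read 'b': S4 → S3
read 'a': S3 → S5
End state S5 is not accepting.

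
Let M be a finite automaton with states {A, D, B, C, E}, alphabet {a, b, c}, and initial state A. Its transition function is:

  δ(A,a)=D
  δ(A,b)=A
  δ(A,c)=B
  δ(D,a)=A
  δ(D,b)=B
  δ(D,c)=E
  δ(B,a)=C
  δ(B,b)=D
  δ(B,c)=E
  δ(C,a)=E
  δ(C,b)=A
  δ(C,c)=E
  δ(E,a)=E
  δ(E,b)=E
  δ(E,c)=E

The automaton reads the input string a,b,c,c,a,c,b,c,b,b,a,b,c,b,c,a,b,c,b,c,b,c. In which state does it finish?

E

Trace: A -a-> D -b-> B -c-> E -c-> E -a-> E -c-> E -b-> E -c-> E -b-> E -b-> E -a-> E -b-> E -c-> E -b-> E -c-> E -a-> E -b-> E -c-> E -b-> E -c-> E -b-> E -c-> E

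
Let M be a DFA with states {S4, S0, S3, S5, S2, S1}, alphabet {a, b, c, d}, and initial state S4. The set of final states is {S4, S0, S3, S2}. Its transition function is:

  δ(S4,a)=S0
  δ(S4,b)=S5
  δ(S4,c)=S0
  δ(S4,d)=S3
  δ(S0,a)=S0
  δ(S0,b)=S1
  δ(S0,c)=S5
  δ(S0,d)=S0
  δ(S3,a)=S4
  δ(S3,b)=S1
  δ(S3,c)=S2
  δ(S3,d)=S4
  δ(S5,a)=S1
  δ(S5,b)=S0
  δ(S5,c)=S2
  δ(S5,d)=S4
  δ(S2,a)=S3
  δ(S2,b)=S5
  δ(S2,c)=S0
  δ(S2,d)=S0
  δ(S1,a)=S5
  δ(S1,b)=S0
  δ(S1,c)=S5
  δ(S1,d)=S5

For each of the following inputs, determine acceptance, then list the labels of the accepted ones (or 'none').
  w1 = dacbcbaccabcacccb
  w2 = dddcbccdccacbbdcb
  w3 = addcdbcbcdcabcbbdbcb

w1: Trace: S4 -d-> S3 -a-> S4 -c-> S0 -b-> S1 -c-> S5 -b-> S0 -a-> S0 -c-> S5 -c-> S2 -a-> S3 -b-> S1 -c-> S5 -a-> S1 -c-> S5 -c-> S2 -c-> S0 -b-> S1  → end S1, rejected
w2: Trace: S4 -d-> S3 -d-> S4 -d-> S3 -c-> S2 -b-> S5 -c-> S2 -c-> S0 -d-> S0 -c-> S5 -c-> S2 -a-> S3 -c-> S2 -b-> S5 -b-> S0 -d-> S0 -c-> S5 -b-> S0  → end S0, accepted
w3: Trace: S4 -a-> S0 -d-> S0 -d-> S0 -c-> S5 -d-> S4 -b-> S5 -c-> S2 -b-> S5 -c-> S2 -d-> S0 -c-> S5 -a-> S1 -b-> S0 -c-> S5 -b-> S0 -b-> S1 -d-> S5 -b-> S0 -c-> S5 -b-> S0  → end S0, accepted

w2, w3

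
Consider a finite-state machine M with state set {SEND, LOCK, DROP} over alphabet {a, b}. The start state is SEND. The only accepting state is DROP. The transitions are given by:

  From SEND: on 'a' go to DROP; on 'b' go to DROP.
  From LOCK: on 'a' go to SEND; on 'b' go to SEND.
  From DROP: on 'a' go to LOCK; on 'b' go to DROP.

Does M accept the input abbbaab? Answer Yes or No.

start at SEND
read 'a': SEND → DROP
read 'b': DROP → DROP
read 'b': DROP → DROP
read 'b': DROP → DROP
read 'a': DROP → LOCK
read 'a': LOCK → SEND
read 'b': SEND → DROP
End state DROP is accepting.

Yes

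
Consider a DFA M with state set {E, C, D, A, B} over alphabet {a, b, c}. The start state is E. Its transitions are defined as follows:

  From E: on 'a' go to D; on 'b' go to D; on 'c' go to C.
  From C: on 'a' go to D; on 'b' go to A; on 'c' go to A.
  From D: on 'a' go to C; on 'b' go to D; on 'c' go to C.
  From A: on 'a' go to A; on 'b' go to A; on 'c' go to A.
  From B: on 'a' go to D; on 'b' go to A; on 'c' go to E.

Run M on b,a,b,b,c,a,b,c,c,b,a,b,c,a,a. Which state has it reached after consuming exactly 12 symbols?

A

Trace: E -b-> D -a-> C -b-> A -b-> A -c-> A -a-> A -b-> A -c-> A -c-> A -b-> A -a-> A -b-> A
After 12 symbols: A.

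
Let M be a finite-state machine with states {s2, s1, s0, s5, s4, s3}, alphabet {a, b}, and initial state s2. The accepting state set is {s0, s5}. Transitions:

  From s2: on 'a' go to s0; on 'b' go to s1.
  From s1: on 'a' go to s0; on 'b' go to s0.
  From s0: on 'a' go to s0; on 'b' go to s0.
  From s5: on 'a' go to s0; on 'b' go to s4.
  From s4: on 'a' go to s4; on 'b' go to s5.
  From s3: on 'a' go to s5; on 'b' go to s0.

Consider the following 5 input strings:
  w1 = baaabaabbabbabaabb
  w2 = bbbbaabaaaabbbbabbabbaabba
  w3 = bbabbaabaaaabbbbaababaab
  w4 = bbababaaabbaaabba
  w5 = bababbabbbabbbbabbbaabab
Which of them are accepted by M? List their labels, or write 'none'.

w1: s2 → s1 → s0 → s0 → s0 → s0 → s0 → s0 → s0 → s0 → s0 → s0 → s0 → s0 → s0 → s0 → s0 → s0 → s0  → end s0, accepted
w2: s2 → s1 → s0 → s0 → s0 → s0 → s0 → s0 → s0 → s0 → s0 → s0 → s0 → s0 → s0 → s0 → s0 → s0 → s0 → s0 → s0 → s0 → s0 → s0 → s0 → s0 → s0  → end s0, accepted
w3: s2 → s1 → s0 → s0 → s0 → s0 → s0 → s0 → s0 → s0 → s0 → s0 → s0 → s0 → s0 → s0 → s0 → s0 → s0 → s0 → s0 → s0 → s0 → s0 → s0  → end s0, accepted
w4: s2 → s1 → s0 → s0 → s0 → s0 → s0 → s0 → s0 → s0 → s0 → s0 → s0 → s0 → s0 → s0 → s0 → s0  → end s0, accepted
w5: s2 → s1 → s0 → s0 → s0 → s0 → s0 → s0 → s0 → s0 → s0 → s0 → s0 → s0 → s0 → s0 → s0 → s0 → s0 → s0 → s0 → s0 → s0 → s0 → s0  → end s0, accepted

w1, w2, w3, w4, w5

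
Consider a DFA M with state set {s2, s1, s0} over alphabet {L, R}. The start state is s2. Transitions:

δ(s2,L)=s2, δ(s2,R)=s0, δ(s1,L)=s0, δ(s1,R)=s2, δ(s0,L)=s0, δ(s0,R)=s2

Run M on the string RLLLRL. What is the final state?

s2

start at s2
read 'R': s2 → s0
read 'L': s0 → s0
read 'L': s0 → s0
read 'L': s0 → s0
read 'R': s0 → s2
read 'L': s2 → s2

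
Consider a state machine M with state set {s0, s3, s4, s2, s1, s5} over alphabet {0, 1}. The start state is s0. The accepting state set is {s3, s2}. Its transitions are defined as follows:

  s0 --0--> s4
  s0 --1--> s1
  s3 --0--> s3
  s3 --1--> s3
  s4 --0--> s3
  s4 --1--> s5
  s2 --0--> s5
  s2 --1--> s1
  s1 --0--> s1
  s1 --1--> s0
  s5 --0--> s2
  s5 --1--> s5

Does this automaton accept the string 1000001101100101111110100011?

No

start at s0
read '1': s0 → s1
read '0': s1 → s1
read '0': s1 → s1
read '0': s1 → s1
read '0': s1 → s1
read '0': s1 → s1
read '1': s1 → s0
read '1': s0 → s1
read '0': s1 → s1
read '1': s1 → s0
read '1': s0 → s1
read '0': s1 → s1
read '0': s1 → s1
read '1': s1 → s0
read '0': s0 → s4
read '1': s4 → s5
read '1': s5 → s5
read '1': s5 → s5
read '1': s5 → s5
read '1': s5 → s5
read '1': s5 → s5
read '0': s5 → s2
read '1': s2 → s1
read '0': s1 → s1
read '0': s1 → s1
read '0': s1 → s1
read '1': s1 → s0
read '1': s0 → s1
End state s1 is not accepting.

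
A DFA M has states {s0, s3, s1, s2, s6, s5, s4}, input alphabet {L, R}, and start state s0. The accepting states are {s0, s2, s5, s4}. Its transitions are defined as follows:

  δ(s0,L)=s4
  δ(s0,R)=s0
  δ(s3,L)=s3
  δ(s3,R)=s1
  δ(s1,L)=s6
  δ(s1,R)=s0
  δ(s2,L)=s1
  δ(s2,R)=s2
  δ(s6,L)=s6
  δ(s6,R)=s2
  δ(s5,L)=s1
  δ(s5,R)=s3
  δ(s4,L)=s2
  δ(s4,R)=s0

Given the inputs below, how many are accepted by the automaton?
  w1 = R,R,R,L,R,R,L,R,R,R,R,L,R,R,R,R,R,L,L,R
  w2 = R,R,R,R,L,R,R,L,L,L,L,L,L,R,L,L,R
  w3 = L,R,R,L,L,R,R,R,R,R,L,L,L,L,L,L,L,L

2

w1:
  start at s0
  read 'R': s0 → s0
  read 'R': s0 → s0
  read 'R': s0 → s0
  read 'L': s0 → s4
  read 'R': s4 → s0
  read 'R': s0 → s0
  read 'L': s0 → s4
  read 'R': s4 → s0
  read 'R': s0 → s0
  read 'R': s0 → s0
  read 'R': s0 → s0
  read 'L': s0 → s4
  read 'R': s4 → s0
  read 'R': s0 → s0
  read 'R': s0 → s0
  read 'R': s0 → s0
  read 'R': s0 → s0
  read 'L': s0 → s4
  read 'L': s4 → s2
  read 'R': s2 → s2
  end s2, accepted
w2:
  start at s0
  read 'R': s0 → s0
  read 'R': s0 → s0
  read 'R': s0 → s0
  read 'R': s0 → s0
  read 'L': s0 → s4
  read 'R': s4 → s0
  read 'R': s0 → s0
  read 'L': s0 → s4
  read 'L': s4 → s2
  read 'L': s2 → s1
  read 'L': s1 → s6
  read 'L': s6 → s6
  read 'L': s6 → s6
  read 'R': s6 → s2
  read 'L': s2 → s1
  read 'L': s1 → s6
  read 'R': s6 → s2
  end s2, accepted
w3:
  start at s0
  read 'L': s0 → s4
  read 'R': s4 → s0
  read 'R': s0 → s0
  read 'L': s0 → s4
  read 'L': s4 → s2
  read 'R': s2 → s2
  read 'R': s2 → s2
  read 'R': s2 → s2
  read 'R': s2 → s2
  read 'R': s2 → s2
  read 'L': s2 → s1
  read 'L': s1 → s6
  read 'L': s6 → s6
  read 'L': s6 → s6
  read 'L': s6 → s6
  read 'L': s6 → s6
  read 'L': s6 → s6
  read 'L': s6 → s6
  end s6, rejected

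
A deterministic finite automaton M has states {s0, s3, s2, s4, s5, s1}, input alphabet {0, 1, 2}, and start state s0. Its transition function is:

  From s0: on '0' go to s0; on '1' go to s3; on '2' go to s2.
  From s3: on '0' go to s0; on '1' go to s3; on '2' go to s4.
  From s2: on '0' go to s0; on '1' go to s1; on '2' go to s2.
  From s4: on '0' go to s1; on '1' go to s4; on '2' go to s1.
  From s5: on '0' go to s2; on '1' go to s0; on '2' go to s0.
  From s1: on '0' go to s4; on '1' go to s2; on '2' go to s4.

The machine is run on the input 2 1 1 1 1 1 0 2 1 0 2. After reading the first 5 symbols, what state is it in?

s0 → s2 → s1 → s2 → s1 → s2
After 5 symbols: s2.

s2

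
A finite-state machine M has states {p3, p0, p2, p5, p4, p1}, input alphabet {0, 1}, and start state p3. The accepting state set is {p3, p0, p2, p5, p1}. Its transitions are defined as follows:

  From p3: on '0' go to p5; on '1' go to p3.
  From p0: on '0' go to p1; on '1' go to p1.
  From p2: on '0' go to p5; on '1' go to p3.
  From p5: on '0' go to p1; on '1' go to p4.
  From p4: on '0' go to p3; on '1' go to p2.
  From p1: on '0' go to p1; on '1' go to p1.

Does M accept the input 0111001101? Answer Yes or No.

Yes

Trace: p3 -0-> p5 -1-> p4 -1-> p2 -1-> p3 -0-> p5 -0-> p1 -1-> p1 -1-> p1 -0-> p1 -1-> p1
End state p1 is accepting.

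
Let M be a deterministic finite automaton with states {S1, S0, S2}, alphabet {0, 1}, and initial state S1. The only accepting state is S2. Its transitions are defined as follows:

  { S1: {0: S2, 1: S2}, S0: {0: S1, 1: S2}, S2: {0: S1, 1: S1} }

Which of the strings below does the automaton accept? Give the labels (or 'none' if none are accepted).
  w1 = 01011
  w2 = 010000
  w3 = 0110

w1: Trace: S1 -0-> S2 -1-> S1 -0-> S2 -1-> S1 -1-> S2  → end S2, accepted
w2: Trace: S1 -0-> S2 -1-> S1 -0-> S2 -0-> S1 -0-> S2 -0-> S1  → end S1, rejected
w3: Trace: S1 -0-> S2 -1-> S1 -1-> S2 -0-> S1  → end S1, rejected

w1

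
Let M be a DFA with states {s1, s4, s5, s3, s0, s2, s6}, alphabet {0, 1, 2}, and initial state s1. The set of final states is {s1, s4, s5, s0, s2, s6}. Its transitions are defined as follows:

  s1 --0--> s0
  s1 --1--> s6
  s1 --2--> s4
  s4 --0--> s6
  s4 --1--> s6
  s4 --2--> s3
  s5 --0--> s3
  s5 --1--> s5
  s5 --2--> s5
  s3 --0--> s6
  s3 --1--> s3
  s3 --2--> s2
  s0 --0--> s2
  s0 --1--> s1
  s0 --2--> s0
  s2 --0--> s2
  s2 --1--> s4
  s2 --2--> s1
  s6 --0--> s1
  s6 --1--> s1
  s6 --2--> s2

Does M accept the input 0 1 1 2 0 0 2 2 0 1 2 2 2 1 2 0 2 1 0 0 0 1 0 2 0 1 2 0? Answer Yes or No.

Yes

s1 → s0 → s1 → s6 → s2 → s2 → s2 → s1 → s4 → s6 → s1 → s4 → s3 → s2 → s4 → s3 → s6 → s2 → s4 → s6 → s1 → s0 → s1 → s0 → s0 → s2 → s4 → s3 → s6
End state s6 is accepting.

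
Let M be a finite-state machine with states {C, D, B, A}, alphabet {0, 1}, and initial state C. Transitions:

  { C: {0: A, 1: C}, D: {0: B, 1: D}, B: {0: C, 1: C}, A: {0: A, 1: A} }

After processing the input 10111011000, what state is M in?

A

start at C
read '1': C → C
read '0': C → A
read '1': A → A
read '1': A → A
read '1': A → A
read '0': A → A
read '1': A → A
read '1': A → A
read '0': A → A
read '0': A → A
read '0': A → A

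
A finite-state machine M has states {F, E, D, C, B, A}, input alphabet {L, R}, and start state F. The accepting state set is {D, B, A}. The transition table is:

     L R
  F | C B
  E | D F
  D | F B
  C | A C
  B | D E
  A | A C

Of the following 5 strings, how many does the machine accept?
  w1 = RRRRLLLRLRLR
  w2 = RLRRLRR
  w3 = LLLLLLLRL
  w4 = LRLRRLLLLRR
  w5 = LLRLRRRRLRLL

w1: Trace: F -R-> B -R-> E -R-> F -R-> B -L-> D -L-> F -L-> C -R-> C -L-> A -R-> C -L-> A -R-> C  → end C, rejected
w2: Trace: F -R-> B -L-> D -R-> B -R-> E -L-> D -R-> B -R-> E  → end E, rejected
w3: Trace: F -L-> C -L-> A -L-> A -L-> A -L-> A -L-> A -L-> A -R-> C -L-> A  → end A, accepted
w4: Trace: F -L-> C -R-> C -L-> A -R-> C -R-> C -L-> A -L-> A -L-> A -L-> A -R-> C -R-> C  → end C, rejected
w5: Trace: F -L-> C -L-> A -R-> C -L-> A -R-> C -R-> C -R-> C -R-> C -L-> A -R-> C -L-> A -L-> A  → end A, accepted

2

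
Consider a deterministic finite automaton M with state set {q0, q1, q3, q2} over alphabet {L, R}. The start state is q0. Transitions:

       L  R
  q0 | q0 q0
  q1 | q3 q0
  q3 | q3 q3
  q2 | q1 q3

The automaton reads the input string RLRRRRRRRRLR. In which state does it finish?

q0

q0 → q0 → q0 → q0 → q0 → q0 → q0 → q0 → q0 → q0 → q0 → q0 → q0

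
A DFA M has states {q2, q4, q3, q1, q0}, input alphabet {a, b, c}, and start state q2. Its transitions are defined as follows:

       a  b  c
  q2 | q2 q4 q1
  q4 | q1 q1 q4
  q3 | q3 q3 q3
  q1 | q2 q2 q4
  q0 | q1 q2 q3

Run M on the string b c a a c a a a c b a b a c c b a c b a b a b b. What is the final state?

q4

start at q2
read 'b': q2 → q4
read 'c': q4 → q4
read 'a': q4 → q1
read 'a': q1 → q2
read 'c': q2 → q1
read 'a': q1 → q2
read 'a': q2 → q2
read 'a': q2 → q2
read 'c': q2 → q1
read 'b': q1 → q2
read 'a': q2 → q2
read 'b': q2 → q4
read 'a': q4 → q1
read 'c': q1 → q4
read 'c': q4 → q4
read 'b': q4 → q1
read 'a': q1 → q2
read 'c': q2 → q1
read 'b': q1 → q2
read 'a': q2 → q2
read 'b': q2 → q4
read 'a': q4 → q1
read 'b': q1 → q2
read 'b': q2 → q4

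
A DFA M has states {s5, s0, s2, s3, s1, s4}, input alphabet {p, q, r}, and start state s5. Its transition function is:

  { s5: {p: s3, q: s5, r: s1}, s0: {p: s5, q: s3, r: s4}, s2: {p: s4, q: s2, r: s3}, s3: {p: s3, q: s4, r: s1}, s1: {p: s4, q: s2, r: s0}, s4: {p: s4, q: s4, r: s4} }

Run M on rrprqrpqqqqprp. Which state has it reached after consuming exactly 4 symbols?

s1

Trace: s5 -r-> s1 -r-> s0 -p-> s5 -r-> s1
After 4 symbols: s1.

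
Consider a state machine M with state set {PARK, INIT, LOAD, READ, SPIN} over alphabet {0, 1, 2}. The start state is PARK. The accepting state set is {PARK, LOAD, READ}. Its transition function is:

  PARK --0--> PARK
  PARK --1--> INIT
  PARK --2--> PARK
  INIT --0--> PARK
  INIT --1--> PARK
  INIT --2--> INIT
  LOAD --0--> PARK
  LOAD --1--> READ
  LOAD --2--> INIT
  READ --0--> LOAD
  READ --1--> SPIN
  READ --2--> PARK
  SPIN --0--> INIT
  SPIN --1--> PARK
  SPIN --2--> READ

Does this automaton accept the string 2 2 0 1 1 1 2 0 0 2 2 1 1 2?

Yes

start at PARK
read '2': PARK → PARK
read '2': PARK → PARK
read '0': PARK → PARK
read '1': PARK → INIT
read '1': INIT → PARK
read '1': PARK → INIT
read '2': INIT → INIT
read '0': INIT → PARK
read '0': PARK → PARK
read '2': PARK → PARK
read '2': PARK → PARK
read '1': PARK → INIT
read '1': INIT → PARK
read '2': PARK → PARK
End state PARK is accepting.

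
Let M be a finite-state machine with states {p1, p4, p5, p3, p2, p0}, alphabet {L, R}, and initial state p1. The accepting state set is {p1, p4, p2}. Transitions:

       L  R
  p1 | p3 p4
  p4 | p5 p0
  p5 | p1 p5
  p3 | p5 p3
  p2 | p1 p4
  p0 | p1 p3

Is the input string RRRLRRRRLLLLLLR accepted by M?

No

start at p1
read 'R': p1 → p4
read 'R': p4 → p0
read 'R': p0 → p3
read 'L': p3 → p5
read 'R': p5 → p5
read 'R': p5 → p5
read 'R': p5 → p5
read 'R': p5 → p5
read 'L': p5 → p1
read 'L': p1 → p3
read 'L': p3 → p5
read 'L': p5 → p1
read 'L': p1 → p3
read 'L': p3 → p5
read 'R': p5 → p5
End state p5 is not accepting.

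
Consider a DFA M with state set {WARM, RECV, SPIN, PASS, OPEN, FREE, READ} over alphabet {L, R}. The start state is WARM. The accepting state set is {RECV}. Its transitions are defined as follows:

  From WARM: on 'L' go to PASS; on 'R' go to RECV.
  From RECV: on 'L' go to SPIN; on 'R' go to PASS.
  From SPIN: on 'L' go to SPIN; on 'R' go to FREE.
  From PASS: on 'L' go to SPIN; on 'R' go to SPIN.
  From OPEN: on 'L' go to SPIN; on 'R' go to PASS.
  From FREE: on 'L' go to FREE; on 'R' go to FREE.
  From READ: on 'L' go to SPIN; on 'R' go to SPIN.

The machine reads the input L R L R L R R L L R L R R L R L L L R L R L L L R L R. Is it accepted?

No

start at WARM
read 'L': WARM → PASS
read 'R': PASS → SPIN
read 'L': SPIN → SPIN
read 'R': SPIN → FREE
read 'L': FREE → FREE
read 'R': FREE → FREE
read 'R': FREE → FREE
read 'L': FREE → FREE
read 'L': FREE → FREE
read 'R': FREE → FREE
read 'L': FREE → FREE
read 'R': FREE → FREE
read 'R': FREE → FREE
read 'L': FREE → FREE
read 'R': FREE → FREE
read 'L': FREE → FREE
read 'L': FREE → FREE
read 'L': FREE → FREE
read 'R': FREE → FREE
read 'L': FREE → FREE
read 'R': FREE → FREE
read 'L': FREE → FREE
read 'L': FREE → FREE
read 'L': FREE → FREE
read 'R': FREE → FREE
read 'L': FREE → FREE
read 'R': FREE → FREE
End state FREE is not accepting.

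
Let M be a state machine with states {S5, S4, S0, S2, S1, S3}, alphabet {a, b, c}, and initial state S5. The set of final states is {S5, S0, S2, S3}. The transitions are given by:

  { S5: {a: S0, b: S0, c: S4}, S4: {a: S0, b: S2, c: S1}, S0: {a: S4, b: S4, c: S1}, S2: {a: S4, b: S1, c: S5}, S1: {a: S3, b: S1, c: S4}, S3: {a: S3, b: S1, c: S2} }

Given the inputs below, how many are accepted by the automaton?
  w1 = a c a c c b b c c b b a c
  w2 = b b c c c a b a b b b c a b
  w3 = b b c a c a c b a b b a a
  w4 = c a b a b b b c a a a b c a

w1:
  start at S5
  read 'a': S5 → S0
  read 'c': S0 → S1
  read 'a': S1 → S3
  read 'c': S3 → S2
  read 'c': S2 → S5
  read 'b': S5 → S0
  read 'b': S0 → S4
  read 'c': S4 → S1
  read 'c': S1 → S4
  read 'b': S4 → S2
  read 'b': S2 → S1
  read 'a': S1 → S3
  read 'c': S3 → S2
  end S2, accepted
w2:
  start at S5
  read 'b': S5 → S0
  read 'b': S0 → S4
  read 'c': S4 → S1
  read 'c': S1 → S4
  read 'c': S4 → S1
  read 'a': S1 → S3
  read 'b': S3 → S1
  read 'a': S1 → S3
  read 'b': S3 → S1
  read 'b': S1 → S1
  read 'b': S1 → S1
  read 'c': S1 → S4
  read 'a': S4 → S0
  read 'b': S0 → S4
  end S4, rejected
w3:
  start at S5
  read 'b': S5 → S0
  read 'b': S0 → S4
  read 'c': S4 → S1
  read 'a': S1 → S3
  read 'c': S3 → S2
  read 'a': S2 → S4
  read 'c': S4 → S1
  read 'b': S1 → S1
  read 'a': S1 → S3
  read 'b': S3 → S1
  read 'b': S1 → S1
  read 'a': S1 → S3
  read 'a': S3 → S3
  end S3, accepted
w4:
  start at S5
  read 'c': S5 → S4
  read 'a': S4 → S0
  read 'b': S0 → S4
  read 'a': S4 → S0
  read 'b': S0 → S4
  read 'b': S4 → S2
  read 'b': S2 → S1
  read 'c': S1 → S4
  read 'a': S4 → S0
  read 'a': S0 → S4
  read 'a': S4 → S0
  read 'b': S0 → S4
  read 'c': S4 → S1
  read 'a': S1 → S3
  end S3, accepted

3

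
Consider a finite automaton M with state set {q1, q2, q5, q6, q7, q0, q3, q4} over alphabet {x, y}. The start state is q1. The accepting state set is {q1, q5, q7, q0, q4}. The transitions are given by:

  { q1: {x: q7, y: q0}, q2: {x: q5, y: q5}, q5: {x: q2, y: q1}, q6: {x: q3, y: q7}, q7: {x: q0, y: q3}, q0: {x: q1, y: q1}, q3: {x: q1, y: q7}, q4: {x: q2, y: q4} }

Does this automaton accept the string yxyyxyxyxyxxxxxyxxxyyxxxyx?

start at q1
read 'y': q1 → q0
read 'x': q0 → q1
read 'y': q1 → q0
read 'y': q0 → q1
read 'x': q1 → q7
read 'y': q7 → q3
read 'x': q3 → q1
read 'y': q1 → q0
read 'x': q0 → q1
read 'y': q1 → q0
read 'x': q0 → q1
read 'x': q1 → q7
read 'x': q7 → q0
read 'x': q0 → q1
read 'x': q1 → q7
read 'y': q7 → q3
read 'x': q3 → q1
read 'x': q1 → q7
read 'x': q7 → q0
read 'y': q0 → q1
read 'y': q1 → q0
read 'x': q0 → q1
read 'x': q1 → q7
read 'x': q7 → q0
read 'y': q0 → q1
read 'x': q1 → q7
End state q7 is accepting.

Yes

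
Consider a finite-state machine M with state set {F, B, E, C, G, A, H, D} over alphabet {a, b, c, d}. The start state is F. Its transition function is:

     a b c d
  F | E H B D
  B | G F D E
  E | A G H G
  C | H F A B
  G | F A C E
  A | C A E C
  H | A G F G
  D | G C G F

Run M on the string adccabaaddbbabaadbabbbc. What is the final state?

F → E → G → C → A → C → F → E → A → C → B → F → H → A → A → C → H → G → A → C → F → H → G → C

C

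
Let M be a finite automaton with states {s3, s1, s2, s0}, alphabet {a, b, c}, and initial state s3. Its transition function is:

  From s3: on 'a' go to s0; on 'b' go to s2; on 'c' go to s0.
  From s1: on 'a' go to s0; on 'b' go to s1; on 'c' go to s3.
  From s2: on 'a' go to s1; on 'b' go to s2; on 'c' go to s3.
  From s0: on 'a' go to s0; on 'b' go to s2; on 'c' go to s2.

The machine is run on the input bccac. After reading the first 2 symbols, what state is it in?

s3

start at s3
read 'b': s3 → s2
read 'c': s2 → s3
After 2 symbols: s3.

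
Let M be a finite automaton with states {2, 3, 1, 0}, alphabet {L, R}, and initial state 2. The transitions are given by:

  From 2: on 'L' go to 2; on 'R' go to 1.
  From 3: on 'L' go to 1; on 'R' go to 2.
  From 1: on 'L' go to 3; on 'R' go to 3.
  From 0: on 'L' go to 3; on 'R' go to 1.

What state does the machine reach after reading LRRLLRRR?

2 → 2 → 1 → 3 → 1 → 3 → 2 → 1 → 3

3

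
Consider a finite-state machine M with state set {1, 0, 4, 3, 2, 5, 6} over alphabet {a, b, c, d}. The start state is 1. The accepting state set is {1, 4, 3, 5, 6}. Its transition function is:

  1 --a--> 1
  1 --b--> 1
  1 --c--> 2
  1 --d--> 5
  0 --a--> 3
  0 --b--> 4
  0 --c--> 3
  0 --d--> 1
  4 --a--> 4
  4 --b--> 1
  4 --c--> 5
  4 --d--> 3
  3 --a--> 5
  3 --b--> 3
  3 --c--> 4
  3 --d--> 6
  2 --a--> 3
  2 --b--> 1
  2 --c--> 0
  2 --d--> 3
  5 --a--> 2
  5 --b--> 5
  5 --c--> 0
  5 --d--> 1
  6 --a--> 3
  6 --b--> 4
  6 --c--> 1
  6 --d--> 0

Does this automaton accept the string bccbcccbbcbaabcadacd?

1 → 1 → 2 → 0 → 4 → 5 → 0 → 3 → 3 → 3 → 4 → 1 → 1 → 1 → 1 → 2 → 3 → 6 → 3 → 4 → 3
End state 3 is accepting.

Yes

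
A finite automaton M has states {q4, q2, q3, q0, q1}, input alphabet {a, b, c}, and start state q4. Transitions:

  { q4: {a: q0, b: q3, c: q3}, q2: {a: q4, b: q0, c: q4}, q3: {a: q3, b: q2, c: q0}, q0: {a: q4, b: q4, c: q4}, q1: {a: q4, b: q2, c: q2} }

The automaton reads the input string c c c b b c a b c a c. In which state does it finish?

q4 → q3 → q0 → q4 → q3 → q2 → q4 → q0 → q4 → q3 → q3 → q0

q0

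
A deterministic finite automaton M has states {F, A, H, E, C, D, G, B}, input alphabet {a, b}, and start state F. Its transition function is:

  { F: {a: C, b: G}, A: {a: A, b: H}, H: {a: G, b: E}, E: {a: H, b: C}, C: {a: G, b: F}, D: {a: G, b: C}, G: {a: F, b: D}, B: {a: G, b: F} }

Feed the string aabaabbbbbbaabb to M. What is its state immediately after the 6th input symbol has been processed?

G

F → C → G → D → G → F → G
After 6 symbols: G.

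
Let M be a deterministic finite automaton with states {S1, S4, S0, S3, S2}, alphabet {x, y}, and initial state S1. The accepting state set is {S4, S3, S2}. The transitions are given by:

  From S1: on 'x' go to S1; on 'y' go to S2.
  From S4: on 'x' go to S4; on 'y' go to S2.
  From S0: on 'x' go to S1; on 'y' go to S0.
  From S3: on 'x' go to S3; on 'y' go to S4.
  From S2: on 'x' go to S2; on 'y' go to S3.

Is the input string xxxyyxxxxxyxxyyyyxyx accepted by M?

Trace: S1 -x-> S1 -x-> S1 -x-> S1 -y-> S2 -y-> S3 -x-> S3 -x-> S3 -x-> S3 -x-> S3 -x-> S3 -y-> S4 -x-> S4 -x-> S4 -y-> S2 -y-> S3 -y-> S4 -y-> S2 -x-> S2 -y-> S3 -x-> S3
End state S3 is accepting.

Yes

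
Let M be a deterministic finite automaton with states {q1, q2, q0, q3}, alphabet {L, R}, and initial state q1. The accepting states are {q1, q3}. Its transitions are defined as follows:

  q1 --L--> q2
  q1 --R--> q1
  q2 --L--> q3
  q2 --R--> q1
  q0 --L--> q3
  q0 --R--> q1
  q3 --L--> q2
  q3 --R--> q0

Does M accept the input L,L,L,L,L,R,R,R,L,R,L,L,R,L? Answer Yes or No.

q1 → q2 → q3 → q2 → q3 → q2 → q1 → q1 → q1 → q2 → q1 → q2 → q3 → q0 → q3
End state q3 is accepting.

Yes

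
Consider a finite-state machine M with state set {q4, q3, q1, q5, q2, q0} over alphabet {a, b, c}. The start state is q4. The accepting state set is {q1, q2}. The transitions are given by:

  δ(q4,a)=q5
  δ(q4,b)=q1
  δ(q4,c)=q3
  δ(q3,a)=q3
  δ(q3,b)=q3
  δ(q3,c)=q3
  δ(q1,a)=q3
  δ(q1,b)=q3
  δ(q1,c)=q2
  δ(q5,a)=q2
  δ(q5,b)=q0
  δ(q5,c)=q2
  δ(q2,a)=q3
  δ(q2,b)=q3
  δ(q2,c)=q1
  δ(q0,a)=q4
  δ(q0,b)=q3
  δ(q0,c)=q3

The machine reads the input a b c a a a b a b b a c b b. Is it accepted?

No

start at q4
read 'a': q4 → q5
read 'b': q5 → q0
read 'c': q0 → q3
read 'a': q3 → q3
read 'a': q3 → q3
read 'a': q3 → q3
read 'b': q3 → q3
read 'a': q3 → q3
read 'b': q3 → q3
read 'b': q3 → q3
read 'a': q3 → q3
read 'c': q3 → q3
read 'b': q3 → q3
read 'b': q3 → q3
End state q3 is not accepting.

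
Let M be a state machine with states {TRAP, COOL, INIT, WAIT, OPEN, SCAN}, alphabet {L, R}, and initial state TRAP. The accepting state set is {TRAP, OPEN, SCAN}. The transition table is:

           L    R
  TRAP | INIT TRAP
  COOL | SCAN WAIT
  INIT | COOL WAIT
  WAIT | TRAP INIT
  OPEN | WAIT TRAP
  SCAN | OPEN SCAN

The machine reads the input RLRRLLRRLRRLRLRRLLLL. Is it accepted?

Yes

Trace: TRAP -R-> TRAP -L-> INIT -R-> WAIT -R-> INIT -L-> COOL -L-> SCAN -R-> SCAN -R-> SCAN -L-> OPEN -R-> TRAP -R-> TRAP -L-> INIT -R-> WAIT -L-> TRAP -R-> TRAP -R-> TRAP -L-> INIT -L-> COOL -L-> SCAN -L-> OPEN
End state OPEN is accepting.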